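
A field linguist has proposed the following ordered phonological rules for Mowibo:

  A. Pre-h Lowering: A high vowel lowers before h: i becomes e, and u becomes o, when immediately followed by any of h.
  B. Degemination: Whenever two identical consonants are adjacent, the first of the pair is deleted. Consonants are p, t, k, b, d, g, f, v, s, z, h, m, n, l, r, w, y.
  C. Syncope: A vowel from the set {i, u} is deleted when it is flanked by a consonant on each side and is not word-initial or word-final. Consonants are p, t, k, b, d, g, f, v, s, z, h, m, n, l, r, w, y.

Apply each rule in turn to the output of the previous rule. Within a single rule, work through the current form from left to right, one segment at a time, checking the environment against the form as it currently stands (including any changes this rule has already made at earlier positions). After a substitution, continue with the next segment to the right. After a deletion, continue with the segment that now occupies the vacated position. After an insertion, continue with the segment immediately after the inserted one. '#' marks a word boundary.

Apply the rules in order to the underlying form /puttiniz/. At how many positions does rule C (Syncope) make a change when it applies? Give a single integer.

A Pre-h Lowering: no change — [puttiniz]
B Degemination: [puttiniz] → [putiniz]
C Syncope: [putiniz] → [ptnz]
Rule C changed 3 position(s).

3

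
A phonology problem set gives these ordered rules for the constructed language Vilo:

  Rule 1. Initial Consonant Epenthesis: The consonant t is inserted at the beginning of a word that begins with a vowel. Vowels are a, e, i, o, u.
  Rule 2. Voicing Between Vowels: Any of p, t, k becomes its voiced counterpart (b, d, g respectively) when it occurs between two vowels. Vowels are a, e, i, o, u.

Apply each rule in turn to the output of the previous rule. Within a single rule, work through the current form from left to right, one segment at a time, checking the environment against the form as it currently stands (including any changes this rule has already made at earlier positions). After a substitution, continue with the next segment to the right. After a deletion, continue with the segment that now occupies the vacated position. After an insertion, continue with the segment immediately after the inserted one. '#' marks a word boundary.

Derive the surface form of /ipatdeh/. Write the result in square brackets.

[tibatdeh]

Rule 1 Initial Consonant Epenthesis: [ipatdeh] → [tipatdeh]
Rule 2 Voicing Between Vowels: [tipatdeh] → [tibatdeh]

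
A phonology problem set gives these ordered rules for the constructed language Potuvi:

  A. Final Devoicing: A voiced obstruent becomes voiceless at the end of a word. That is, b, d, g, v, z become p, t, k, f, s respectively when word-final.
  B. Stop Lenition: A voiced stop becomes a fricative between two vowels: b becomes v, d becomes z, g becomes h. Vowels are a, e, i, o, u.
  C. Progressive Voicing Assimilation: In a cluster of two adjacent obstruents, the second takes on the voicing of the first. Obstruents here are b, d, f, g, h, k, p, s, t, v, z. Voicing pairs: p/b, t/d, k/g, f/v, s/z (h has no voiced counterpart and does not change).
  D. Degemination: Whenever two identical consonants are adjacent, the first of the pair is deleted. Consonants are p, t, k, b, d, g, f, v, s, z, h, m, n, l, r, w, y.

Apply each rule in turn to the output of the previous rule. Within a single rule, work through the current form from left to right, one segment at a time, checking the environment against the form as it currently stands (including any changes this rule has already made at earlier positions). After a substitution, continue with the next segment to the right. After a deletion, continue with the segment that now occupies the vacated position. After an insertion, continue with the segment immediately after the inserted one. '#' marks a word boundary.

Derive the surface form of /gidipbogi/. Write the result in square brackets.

A Final Devoicing: no change — [gidipbogi]
B Stop Lenition: [gidipbogi] → [gizipbohi]
C Progressive Voicing Assimilation: [gizipbohi] → [gizippohi]
D Degemination: [gizippohi] → [gizipohi]

[gizipohi]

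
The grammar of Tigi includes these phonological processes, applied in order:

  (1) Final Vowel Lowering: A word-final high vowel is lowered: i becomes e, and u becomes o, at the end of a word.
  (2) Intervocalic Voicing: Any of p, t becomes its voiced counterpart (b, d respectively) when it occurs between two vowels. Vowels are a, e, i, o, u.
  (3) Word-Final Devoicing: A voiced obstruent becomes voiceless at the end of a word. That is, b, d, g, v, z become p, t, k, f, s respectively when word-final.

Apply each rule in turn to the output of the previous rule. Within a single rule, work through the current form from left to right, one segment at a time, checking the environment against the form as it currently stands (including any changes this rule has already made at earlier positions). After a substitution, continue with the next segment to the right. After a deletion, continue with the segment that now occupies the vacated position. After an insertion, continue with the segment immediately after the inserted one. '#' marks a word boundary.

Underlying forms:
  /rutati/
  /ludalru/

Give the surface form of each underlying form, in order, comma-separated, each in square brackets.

/rutati/:
  (1) Final Vowel Lowering: [rutati] → [rutate]
  (2) Intervocalic Voicing: [rutate] → [rudade]
  (3) Word-Final Devoicing: no change — [rudade]
/ludalru/:
  (1) Final Vowel Lowering: [ludalru] → [ludalro]
  (2) Intervocalic Voicing: no change — [ludalro]
  (3) Word-Final Devoicing: no change — [ludalro]

[rudade], [ludalro]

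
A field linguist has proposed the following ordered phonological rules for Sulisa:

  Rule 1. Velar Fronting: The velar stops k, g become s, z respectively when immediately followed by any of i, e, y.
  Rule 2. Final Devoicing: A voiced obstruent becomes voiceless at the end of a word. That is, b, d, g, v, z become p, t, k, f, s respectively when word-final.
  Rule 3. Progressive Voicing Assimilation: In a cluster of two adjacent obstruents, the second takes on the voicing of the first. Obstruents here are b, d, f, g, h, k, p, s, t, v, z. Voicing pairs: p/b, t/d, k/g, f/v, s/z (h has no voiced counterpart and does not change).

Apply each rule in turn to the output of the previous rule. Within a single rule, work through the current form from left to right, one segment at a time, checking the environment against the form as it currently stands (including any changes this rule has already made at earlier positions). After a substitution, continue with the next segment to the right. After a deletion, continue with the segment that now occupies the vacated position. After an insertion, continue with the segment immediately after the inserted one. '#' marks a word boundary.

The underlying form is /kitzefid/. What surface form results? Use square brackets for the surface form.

[sitsefit]

Rule 1 Velar Fronting: [kitzefid] → [sitzefid]
Rule 2 Final Devoicing: [sitzefid] → [sitzefit]
Rule 3 Progressive Voicing Assimilation: [sitzefit] → [sitsefit]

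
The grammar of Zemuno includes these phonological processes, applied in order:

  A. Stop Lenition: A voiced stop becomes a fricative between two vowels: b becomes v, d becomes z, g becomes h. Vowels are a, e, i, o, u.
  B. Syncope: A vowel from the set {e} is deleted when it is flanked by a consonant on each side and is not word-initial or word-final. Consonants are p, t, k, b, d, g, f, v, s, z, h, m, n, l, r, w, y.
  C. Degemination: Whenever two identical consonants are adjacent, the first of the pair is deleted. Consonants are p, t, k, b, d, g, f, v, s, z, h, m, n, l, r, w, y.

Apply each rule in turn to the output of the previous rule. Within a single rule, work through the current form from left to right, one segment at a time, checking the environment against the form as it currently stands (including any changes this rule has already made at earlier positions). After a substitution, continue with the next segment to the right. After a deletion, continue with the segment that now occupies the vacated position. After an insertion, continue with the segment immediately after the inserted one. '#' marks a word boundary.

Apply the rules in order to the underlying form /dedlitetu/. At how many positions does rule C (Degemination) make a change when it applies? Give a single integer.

2

A Stop Lenition: no change — [dedlitetu]
B Syncope: [dedlitetu] → [ddlittu]
C Degemination: [ddlittu] → [dlitu]
Rule C changed 2 position(s).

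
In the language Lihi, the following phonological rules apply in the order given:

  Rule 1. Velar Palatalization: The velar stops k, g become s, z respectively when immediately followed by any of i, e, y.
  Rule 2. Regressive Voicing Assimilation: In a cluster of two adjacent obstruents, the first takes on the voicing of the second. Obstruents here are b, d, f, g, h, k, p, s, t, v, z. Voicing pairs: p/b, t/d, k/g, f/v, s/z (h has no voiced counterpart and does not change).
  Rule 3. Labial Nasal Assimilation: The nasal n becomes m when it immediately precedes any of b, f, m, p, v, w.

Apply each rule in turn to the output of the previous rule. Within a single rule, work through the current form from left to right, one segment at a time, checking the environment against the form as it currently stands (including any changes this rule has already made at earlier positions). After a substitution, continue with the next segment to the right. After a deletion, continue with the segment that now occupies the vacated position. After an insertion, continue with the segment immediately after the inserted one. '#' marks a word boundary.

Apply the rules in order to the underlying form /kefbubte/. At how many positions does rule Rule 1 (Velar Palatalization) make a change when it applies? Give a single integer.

1

Rule 1 Velar Palatalization: [kefbubte] → [sefbubte]
Rule 2 Regressive Voicing Assimilation: [sefbubte] → [sevbupte]
Rule 3 Labial Nasal Assimilation: no change — [sevbupte]
Rule Rule 1 changed 1 position(s).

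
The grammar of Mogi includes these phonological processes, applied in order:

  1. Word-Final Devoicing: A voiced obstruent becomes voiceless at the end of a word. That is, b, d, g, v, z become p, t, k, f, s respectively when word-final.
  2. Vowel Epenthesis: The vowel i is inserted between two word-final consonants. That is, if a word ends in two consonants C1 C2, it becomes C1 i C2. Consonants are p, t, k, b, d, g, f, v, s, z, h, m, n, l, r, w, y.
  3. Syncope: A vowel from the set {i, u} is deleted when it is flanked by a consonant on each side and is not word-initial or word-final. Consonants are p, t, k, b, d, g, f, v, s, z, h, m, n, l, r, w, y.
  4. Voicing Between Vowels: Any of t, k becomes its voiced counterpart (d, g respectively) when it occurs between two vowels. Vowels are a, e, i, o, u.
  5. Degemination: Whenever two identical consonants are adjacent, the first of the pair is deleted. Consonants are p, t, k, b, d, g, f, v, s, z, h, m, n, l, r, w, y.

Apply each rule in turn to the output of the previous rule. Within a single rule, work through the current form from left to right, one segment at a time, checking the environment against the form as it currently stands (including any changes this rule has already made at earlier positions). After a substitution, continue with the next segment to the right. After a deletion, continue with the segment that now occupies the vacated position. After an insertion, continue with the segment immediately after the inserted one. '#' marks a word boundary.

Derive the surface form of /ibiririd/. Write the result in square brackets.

1 Word-Final Devoicing: [ibiririd] → [ibiririt]
2 Vowel Epenthesis: no change — [ibiririt]
3 Syncope: [ibiririt] → [ibrrt]
4 Voicing Between Vowels: no change — [ibrrt]
5 Degemination: [ibrrt] → [ibrt]

[ibrt]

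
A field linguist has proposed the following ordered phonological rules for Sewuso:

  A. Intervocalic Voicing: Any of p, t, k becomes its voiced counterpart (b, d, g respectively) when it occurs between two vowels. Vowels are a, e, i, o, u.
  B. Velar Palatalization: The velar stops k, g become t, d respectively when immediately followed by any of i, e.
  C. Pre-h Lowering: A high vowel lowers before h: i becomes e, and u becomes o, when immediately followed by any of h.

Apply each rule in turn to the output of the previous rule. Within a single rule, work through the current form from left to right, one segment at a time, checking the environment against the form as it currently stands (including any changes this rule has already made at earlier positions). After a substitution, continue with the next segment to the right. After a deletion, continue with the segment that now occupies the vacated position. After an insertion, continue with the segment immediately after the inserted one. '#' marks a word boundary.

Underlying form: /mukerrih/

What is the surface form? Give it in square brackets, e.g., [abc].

A Intervocalic Voicing: [mukerrih] → [mugerrih]
B Velar Palatalization: [mugerrih] → [muderrih]
C Pre-h Lowering: [muderrih] → [muderreh]

[muderreh]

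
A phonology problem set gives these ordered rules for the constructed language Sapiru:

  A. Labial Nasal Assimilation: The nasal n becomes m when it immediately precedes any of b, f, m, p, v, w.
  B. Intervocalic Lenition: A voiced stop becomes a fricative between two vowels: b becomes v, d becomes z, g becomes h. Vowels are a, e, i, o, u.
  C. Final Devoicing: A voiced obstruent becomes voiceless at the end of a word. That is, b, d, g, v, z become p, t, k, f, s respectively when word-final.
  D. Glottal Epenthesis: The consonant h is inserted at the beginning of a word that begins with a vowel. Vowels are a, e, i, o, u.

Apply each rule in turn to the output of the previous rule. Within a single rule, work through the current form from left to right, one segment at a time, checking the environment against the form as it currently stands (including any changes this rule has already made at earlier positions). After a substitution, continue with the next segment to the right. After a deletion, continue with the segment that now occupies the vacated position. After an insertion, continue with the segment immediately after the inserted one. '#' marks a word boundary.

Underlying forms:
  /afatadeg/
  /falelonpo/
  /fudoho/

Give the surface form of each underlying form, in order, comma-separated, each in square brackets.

/afatadeg/:
  A Labial Nasal Assimilation: no change — [afatadeg]
  B Intervocalic Lenition: [afatadeg] → [afatazeg]
  C Final Devoicing: [afatazeg] → [afatazek]
  D Glottal Epenthesis: [afatazek] → [hafatazek]
/falelonpo/:
  A Labial Nasal Assimilation: [falelonpo] → [falelompo]
  B Intervocalic Lenition: no change — [falelompo]
  C Final Devoicing: no change — [falelompo]
  D Glottal Epenthesis: no change — [falelompo]
/fudoho/:
  A Labial Nasal Assimilation: no change — [fudoho]
  B Intervocalic Lenition: [fudoho] → [fuzoho]
  C Final Devoicing: no change — [fuzoho]
  D Glottal Epenthesis: no change — [fuzoho]

[hafatazek], [falelompo], [fuzoho]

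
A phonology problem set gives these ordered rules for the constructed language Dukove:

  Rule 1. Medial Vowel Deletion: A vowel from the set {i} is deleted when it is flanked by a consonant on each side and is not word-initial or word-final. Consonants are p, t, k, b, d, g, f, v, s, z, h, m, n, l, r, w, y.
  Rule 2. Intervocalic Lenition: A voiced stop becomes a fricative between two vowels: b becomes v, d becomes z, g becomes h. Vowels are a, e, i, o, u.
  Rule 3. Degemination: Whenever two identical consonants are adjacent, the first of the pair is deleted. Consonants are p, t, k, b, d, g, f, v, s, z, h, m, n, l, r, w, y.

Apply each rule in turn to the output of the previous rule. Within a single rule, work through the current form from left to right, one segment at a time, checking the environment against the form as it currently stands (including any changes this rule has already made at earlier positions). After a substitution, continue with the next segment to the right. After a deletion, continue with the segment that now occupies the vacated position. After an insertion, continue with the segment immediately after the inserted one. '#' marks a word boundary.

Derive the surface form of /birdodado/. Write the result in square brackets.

Rule 1 Medial Vowel Deletion: [birdodado] → [brdodado]
Rule 2 Intervocalic Lenition: [brdodado] → [brdozazo]
Rule 3 Degemination: no change — [brdozazo]

[brdozazo]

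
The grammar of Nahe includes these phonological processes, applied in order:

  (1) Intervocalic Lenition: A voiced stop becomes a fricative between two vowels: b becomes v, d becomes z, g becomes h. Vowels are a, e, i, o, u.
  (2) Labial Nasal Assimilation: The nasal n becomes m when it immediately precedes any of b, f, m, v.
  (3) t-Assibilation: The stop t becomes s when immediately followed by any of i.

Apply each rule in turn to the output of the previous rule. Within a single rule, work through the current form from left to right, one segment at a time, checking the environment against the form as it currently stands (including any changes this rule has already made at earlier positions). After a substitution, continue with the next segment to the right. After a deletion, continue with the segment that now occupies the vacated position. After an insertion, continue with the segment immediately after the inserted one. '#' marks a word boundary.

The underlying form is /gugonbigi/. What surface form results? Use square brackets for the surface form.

(1) Intervocalic Lenition: [gugonbigi] → [guhonbihi]
(2) Labial Nasal Assimilation: [guhonbihi] → [guhombihi]
(3) t-Assibilation: no change — [guhombihi]

[guhombihi]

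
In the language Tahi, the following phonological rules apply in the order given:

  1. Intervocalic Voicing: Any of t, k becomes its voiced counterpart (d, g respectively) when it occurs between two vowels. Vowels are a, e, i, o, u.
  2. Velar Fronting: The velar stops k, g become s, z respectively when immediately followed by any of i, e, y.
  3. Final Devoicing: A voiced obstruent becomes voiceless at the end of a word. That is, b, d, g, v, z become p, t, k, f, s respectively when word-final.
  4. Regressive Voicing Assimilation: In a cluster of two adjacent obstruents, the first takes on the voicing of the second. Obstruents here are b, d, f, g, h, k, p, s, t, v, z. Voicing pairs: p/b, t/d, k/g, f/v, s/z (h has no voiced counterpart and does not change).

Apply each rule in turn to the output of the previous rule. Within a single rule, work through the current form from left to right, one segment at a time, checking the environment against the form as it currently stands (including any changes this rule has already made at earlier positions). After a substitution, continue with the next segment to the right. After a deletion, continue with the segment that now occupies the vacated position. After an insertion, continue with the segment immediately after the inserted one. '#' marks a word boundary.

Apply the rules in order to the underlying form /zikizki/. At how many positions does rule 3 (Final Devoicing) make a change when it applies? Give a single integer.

1 Intervocalic Voicing: [zikizki] → [zigizki]
2 Velar Fronting: [zigizki] → [zizizsi]
3 Final Devoicing: no change — [zizizsi]
4 Regressive Voicing Assimilation: [zizizsi] → [zizissi]
Rule 3 changed 0 position(s).

0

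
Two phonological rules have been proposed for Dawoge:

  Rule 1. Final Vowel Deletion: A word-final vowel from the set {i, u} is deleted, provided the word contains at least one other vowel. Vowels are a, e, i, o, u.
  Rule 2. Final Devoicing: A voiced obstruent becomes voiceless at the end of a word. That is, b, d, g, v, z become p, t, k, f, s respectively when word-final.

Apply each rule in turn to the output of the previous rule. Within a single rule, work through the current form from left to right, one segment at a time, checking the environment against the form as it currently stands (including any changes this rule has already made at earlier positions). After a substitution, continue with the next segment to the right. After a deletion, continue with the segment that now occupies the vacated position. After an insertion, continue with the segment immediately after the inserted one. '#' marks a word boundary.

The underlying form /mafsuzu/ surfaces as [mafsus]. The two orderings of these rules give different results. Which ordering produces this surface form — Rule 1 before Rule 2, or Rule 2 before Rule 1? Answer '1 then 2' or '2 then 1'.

1 then 2

Order 1 then 2:
  1 Final Vowel Deletion: [mafsuzu] → [mafsuz]
  2 Final Devoicing: [mafsuz] → [mafsus]
  result: [mafsus]
Order 2 then 1:
  2 Final Devoicing: no change — [mafsuzu]
  1 Final Vowel Deletion: [mafsuzu] → [mafsuz]
  result: [mafsuz]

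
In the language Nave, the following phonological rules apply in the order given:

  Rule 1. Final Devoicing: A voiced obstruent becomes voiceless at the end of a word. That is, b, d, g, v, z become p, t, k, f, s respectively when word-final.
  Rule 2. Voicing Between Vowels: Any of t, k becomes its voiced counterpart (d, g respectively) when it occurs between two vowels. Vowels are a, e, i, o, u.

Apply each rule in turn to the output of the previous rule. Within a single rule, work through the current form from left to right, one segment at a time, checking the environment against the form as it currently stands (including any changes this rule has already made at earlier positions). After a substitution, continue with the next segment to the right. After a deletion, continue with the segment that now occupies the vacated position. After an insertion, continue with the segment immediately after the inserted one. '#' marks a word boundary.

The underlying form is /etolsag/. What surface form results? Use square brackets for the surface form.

[edolsak]

Rule 1 Final Devoicing: [etolsag] → [etolsak]
Rule 2 Voicing Between Vowels: [etolsak] → [edolsak]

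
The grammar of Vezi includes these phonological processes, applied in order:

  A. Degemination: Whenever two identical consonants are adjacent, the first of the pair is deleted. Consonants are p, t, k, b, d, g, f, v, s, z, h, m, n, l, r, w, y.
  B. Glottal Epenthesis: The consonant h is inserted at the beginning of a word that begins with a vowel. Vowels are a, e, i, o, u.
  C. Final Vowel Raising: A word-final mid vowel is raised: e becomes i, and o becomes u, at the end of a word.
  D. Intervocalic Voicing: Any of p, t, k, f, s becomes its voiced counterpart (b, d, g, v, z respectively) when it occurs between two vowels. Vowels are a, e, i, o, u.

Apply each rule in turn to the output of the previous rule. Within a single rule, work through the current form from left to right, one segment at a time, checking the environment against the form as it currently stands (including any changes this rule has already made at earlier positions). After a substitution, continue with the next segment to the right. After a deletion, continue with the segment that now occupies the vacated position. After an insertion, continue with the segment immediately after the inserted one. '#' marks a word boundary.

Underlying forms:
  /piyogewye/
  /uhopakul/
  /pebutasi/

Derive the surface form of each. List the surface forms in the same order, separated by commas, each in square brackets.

/piyogewye/:
  A Degemination: no change — [piyogewye]
  B Glottal Epenthesis: no change — [piyogewye]
  C Final Vowel Raising: [piyogewye] → [piyogewyi]
  D Intervocalic Voicing: no change — [piyogewyi]
/uhopakul/:
  A Degemination: no change — [uhopakul]
  B Glottal Epenthesis: [uhopakul] → [huhopakul]
  C Final Vowel Raising: no change — [huhopakul]
  D Intervocalic Voicing: [huhopakul] → [huhobagul]
/pebutasi/:
  A Degemination: no change — [pebutasi]
  B Glottal Epenthesis: no change — [pebutasi]
  C Final Vowel Raising: no change — [pebutasi]
  D Intervocalic Voicing: [pebutasi] → [pebudazi]

[piyogewyi], [huhobagul], [pebudazi]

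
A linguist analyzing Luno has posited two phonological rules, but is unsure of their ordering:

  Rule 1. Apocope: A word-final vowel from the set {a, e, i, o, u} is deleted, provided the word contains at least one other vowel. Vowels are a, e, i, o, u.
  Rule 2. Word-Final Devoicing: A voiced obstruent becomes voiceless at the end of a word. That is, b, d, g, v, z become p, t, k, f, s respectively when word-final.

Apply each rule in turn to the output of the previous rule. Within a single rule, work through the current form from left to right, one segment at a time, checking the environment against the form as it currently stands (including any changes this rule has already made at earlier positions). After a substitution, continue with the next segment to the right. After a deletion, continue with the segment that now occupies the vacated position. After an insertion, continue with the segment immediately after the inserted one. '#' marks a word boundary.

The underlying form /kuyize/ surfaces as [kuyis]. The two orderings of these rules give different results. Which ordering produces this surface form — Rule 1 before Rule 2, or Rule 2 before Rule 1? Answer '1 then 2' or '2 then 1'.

Order 1 then 2:
  1 Apocope: [kuyize] → [kuyiz]
  2 Word-Final Devoicing: [kuyiz] → [kuyis]
  result: [kuyis]
Order 2 then 1:
  2 Word-Final Devoicing: no change — [kuyize]
  1 Apocope: [kuyize] → [kuyiz]
  result: [kuyiz]

1 then 2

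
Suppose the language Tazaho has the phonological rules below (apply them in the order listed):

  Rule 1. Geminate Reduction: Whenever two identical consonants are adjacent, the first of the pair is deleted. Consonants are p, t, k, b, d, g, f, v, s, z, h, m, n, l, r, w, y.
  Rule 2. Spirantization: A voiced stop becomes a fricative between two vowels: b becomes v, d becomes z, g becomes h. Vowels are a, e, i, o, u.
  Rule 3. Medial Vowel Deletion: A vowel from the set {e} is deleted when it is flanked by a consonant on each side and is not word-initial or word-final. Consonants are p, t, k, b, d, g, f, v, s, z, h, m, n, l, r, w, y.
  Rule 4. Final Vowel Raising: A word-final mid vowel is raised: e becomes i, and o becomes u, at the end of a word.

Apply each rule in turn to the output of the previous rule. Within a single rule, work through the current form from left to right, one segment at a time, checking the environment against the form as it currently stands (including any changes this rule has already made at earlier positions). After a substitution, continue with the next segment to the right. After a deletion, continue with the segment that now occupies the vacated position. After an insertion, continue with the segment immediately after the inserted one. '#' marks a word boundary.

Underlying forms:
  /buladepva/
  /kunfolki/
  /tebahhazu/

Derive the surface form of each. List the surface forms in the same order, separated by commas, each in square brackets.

[bulazpva], [kunfolki], [tvahazu]

/buladepva/:
  Rule 1 Geminate Reduction: no change — [buladepva]
  Rule 2 Spirantization: [buladepva] → [bulazepva]
  Rule 3 Medial Vowel Deletion: [bulazepva] → [bulazpva]
  Rule 4 Final Vowel Raising: no change — [bulazpva]
/kunfolki/:
  Rule 1 Geminate Reduction: no change — [kunfolki]
  Rule 2 Spirantization: no change — [kunfolki]
  Rule 3 Medial Vowel Deletion: no change — [kunfolki]
  Rule 4 Final Vowel Raising: no change — [kunfolki]
/tebahhazu/:
  Rule 1 Geminate Reduction: [tebahhazu] → [tebahazu]
  Rule 2 Spirantization: [tebahazu] → [tevahazu]
  Rule 3 Medial Vowel Deletion: [tevahazu] → [tvahazu]
  Rule 4 Final Vowel Raising: no change — [tvahazu]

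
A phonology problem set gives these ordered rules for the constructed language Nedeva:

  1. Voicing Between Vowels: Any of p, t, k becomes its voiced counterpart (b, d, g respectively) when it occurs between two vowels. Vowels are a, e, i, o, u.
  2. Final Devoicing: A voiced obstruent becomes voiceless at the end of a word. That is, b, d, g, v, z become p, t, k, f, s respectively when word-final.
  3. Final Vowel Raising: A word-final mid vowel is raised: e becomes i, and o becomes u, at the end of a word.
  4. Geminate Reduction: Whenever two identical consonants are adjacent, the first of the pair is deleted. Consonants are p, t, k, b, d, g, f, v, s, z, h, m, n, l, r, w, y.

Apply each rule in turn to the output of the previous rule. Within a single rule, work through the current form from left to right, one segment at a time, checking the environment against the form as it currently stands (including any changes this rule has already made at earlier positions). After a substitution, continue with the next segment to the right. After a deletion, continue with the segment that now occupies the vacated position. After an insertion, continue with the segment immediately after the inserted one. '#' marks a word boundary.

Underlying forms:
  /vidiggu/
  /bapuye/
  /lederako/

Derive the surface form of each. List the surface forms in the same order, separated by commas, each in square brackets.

/vidiggu/:
  1 Voicing Between Vowels: no change — [vidiggu]
  2 Final Devoicing: no change — [vidiggu]
  3 Final Vowel Raising: no change — [vidiggu]
  4 Geminate Reduction: [vidiggu] → [vidigu]
/bapuye/:
  1 Voicing Between Vowels: [bapuye] → [babuye]
  2 Final Devoicing: no change — [babuye]
  3 Final Vowel Raising: [babuye] → [babuyi]
  4 Geminate Reduction: no change — [babuyi]
/lederako/:
  1 Voicing Between Vowels: [lederako] → [lederago]
  2 Final Devoicing: no change — [lederago]
  3 Final Vowel Raising: [lederago] → [lederagu]
  4 Geminate Reduction: no change — [lederagu]

[vidigu], [babuyi], [lederagu]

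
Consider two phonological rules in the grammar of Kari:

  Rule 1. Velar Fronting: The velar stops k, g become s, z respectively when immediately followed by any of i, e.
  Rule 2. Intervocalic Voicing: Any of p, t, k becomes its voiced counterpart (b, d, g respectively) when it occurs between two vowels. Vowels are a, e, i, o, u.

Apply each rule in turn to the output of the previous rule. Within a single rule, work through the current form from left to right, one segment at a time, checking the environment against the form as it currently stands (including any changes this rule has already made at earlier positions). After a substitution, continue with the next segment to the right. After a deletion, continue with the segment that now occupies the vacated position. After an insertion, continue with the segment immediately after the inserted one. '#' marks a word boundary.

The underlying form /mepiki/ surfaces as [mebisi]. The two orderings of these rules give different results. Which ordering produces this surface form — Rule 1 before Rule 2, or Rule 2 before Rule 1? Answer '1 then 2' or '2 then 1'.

Order 1 then 2:
  1 Velar Fronting: [mepiki] → [mepisi]
  2 Intervocalic Voicing: [mepisi] → [mebisi]
  result: [mebisi]
Order 2 then 1:
  2 Intervocalic Voicing: [mepiki] → [mebigi]
  1 Velar Fronting: [mebigi] → [mebizi]
  result: [mebizi]

1 then 2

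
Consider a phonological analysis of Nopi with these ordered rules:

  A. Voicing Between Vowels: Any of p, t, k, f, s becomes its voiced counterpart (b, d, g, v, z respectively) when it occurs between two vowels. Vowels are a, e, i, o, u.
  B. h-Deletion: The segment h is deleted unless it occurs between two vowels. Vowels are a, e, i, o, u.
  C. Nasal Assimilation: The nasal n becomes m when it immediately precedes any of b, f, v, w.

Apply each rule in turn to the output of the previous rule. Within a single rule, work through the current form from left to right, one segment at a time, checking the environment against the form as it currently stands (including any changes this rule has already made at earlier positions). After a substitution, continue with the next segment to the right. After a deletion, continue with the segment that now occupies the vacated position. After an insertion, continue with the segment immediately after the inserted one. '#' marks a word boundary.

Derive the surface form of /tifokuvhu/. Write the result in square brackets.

A Voicing Between Vowels: [tifokuvhu] → [tivoguvhu]
B h-Deletion: [tivoguvhu] → [tivoguvu]
C Nasal Assimilation: no change — [tivoguvu]

[tivoguvu]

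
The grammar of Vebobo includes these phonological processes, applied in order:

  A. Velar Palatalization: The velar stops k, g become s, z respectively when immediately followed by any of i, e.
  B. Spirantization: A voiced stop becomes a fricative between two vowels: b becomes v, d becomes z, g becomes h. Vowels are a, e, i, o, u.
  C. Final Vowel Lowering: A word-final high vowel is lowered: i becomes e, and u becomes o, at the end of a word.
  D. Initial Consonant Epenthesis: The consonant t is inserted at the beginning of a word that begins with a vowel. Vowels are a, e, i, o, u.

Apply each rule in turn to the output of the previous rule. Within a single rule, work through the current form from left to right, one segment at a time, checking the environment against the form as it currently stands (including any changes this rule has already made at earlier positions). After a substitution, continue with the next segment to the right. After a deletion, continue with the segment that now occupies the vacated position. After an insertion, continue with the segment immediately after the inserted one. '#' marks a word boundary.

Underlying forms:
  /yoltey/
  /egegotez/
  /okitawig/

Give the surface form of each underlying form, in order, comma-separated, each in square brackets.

[yoltey], [tezehotez], [tositawig]

/yoltey/:
  A Velar Palatalization: no change — [yoltey]
  B Spirantization: no change — [yoltey]
  C Final Vowel Lowering: no change — [yoltey]
  D Initial Consonant Epenthesis: no change — [yoltey]
/egegotez/:
  A Velar Palatalization: [egegotez] → [ezegotez]
  B Spirantization: [ezegotez] → [ezehotez]
  C Final Vowel Lowering: no change — [ezehotez]
  D Initial Consonant Epenthesis: [ezehotez] → [tezehotez]
/okitawig/:
  A Velar Palatalization: [okitawig] → [ositawig]
  B Spirantization: no change — [ositawig]
  C Final Vowel Lowering: no change — [ositawig]
  D Initial Consonant Epenthesis: [ositawig] → [tositawig]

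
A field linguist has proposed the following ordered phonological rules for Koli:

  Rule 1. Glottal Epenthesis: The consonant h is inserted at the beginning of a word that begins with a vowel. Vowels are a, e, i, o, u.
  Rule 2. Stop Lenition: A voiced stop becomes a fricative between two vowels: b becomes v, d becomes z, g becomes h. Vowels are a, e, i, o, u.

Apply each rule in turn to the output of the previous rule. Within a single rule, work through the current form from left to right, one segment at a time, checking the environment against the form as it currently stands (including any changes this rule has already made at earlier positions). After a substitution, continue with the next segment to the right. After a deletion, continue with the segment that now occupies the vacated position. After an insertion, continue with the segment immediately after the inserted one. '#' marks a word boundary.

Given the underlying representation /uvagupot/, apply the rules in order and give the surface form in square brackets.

[huvahupot]

Rule 1 Glottal Epenthesis: [uvagupot] → [huvagupot]
Rule 2 Stop Lenition: [huvagupot] → [huvahupot]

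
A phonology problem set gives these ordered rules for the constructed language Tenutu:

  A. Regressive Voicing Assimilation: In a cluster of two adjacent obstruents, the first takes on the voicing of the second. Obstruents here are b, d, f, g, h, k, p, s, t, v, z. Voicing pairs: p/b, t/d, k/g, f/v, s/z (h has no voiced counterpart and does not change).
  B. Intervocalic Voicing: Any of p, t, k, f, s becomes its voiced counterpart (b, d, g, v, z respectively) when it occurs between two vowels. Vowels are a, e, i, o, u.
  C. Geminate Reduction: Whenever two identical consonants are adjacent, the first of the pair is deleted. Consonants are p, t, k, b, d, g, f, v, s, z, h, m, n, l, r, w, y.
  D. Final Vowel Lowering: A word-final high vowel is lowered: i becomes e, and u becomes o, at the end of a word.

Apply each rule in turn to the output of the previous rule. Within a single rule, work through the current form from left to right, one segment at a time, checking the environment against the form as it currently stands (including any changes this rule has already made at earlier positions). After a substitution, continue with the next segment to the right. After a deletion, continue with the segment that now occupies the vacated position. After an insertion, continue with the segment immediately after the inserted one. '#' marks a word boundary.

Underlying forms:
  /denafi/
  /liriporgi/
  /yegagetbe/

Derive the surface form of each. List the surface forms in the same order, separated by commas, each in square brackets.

[denave], [liriborge], [yegagedbe]

/denafi/:
  A Regressive Voicing Assimilation: no change — [denafi]
  B Intervocalic Voicing: [denafi] → [denavi]
  C Geminate Reduction: no change — [denavi]
  D Final Vowel Lowering: [denavi] → [denave]
/liriporgi/:
  A Regressive Voicing Assimilation: no change — [liriporgi]
  B Intervocalic Voicing: [liriporgi] → [liriborgi]
  C Geminate Reduction: no change — [liriborgi]
  D Final Vowel Lowering: [liriborgi] → [liriborge]
/yegagetbe/:
  A Regressive Voicing Assimilation: [yegagetbe] → [yegagedbe]
  B Intervocalic Voicing: no change — [yegagedbe]
  C Geminate Reduction: no change — [yegagedbe]
  D Final Vowel Lowering: no change — [yegagedbe]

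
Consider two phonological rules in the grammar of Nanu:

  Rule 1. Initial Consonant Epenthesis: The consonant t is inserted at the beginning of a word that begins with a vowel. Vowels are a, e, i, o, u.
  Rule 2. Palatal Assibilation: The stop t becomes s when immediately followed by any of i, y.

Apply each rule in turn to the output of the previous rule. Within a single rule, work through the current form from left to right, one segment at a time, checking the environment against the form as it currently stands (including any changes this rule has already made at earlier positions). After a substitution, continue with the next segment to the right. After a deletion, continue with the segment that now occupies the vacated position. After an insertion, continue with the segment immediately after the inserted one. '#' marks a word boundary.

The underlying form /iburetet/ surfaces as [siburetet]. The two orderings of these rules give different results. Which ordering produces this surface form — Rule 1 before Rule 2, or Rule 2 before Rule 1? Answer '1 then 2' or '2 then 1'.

Order 1 then 2:
  1 Initial Consonant Epenthesis: [iburetet] → [tiburetet]
  2 Palatal Assibilation: [tiburetet] → [siburetet]
  result: [siburetet]
Order 2 then 1:
  2 Palatal Assibilation: no change — [iburetet]
  1 Initial Consonant Epenthesis: [iburetet] → [tiburetet]
  result: [tiburetet]

1 then 2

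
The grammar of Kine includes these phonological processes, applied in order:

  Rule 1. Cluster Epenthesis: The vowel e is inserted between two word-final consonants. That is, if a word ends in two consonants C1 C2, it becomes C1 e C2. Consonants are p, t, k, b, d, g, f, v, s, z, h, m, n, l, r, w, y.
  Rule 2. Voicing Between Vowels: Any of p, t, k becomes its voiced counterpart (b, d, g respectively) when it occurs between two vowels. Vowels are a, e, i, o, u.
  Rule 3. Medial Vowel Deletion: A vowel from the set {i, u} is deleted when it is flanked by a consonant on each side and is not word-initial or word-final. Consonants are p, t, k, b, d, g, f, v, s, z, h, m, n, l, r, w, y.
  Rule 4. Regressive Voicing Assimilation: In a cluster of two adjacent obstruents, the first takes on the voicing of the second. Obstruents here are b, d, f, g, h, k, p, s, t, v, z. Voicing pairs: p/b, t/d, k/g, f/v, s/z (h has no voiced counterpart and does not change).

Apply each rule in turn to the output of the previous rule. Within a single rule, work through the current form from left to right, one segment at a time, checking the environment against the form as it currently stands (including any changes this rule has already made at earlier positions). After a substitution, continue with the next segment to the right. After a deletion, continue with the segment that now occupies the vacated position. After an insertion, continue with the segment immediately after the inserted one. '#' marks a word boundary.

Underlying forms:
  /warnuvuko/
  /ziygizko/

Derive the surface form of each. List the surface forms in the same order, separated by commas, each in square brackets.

/warnuvuko/:
  Rule 1 Cluster Epenthesis: no change — [warnuvuko]
  Rule 2 Voicing Between Vowels: [warnuvuko] → [warnuvugo]
  Rule 3 Medial Vowel Deletion: [warnuvugo] → [warnvgo]
  Rule 4 Regressive Voicing Assimilation: no change — [warnvgo]
/ziygizko/:
  Rule 1 Cluster Epenthesis: no change — [ziygizko]
  Rule 2 Voicing Between Vowels: no change — [ziygizko]
  Rule 3 Medial Vowel Deletion: [ziygizko] → [zygzko]
  Rule 4 Regressive Voicing Assimilation: [zygzko] → [zygsko]

[warnvgo], [zygsko]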